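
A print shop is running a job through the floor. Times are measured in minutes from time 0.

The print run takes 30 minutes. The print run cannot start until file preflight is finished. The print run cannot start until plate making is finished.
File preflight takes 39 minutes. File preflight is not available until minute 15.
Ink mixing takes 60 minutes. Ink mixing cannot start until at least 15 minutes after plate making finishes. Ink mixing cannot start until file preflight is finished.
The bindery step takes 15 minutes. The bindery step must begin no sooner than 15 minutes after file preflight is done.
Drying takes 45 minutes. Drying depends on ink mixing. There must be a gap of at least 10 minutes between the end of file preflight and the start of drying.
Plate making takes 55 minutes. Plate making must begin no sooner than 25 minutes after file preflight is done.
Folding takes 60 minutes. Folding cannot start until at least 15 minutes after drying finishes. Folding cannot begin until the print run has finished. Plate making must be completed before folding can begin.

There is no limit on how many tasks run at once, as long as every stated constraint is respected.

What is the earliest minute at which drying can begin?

209

File preflight waits on its own release at minute 15, so it starts at minute 15 and finishes at 15 + 39 = minute 54.
After file preflight (finishes minute 54, plus 25-minute gap → minute 79), plate making can start at minute 79 and finishes at minute 134.
For ink mixing: plate making (finishes minute 134, plus 15-minute gap → minute 149); file preflight (finishes minute 54). Taking the maximum gives a start of minute 149, and it finishes at 149 + 60 = minute 209.
Drying waits on ink mixing (finishes minute 209); file preflight (finishes minute 54, plus 10-minute gap → minute 64). The latest of these is minute 209, which is the earliest drying can start.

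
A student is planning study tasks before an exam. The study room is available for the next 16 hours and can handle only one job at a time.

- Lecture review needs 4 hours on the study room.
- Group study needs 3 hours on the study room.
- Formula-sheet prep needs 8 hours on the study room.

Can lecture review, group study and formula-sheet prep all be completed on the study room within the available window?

Running back to back, the jobs need 4 + 3 + 8 = 15 hours on the study room.
Since 15 ≤ 16, they fit within the window.

Yes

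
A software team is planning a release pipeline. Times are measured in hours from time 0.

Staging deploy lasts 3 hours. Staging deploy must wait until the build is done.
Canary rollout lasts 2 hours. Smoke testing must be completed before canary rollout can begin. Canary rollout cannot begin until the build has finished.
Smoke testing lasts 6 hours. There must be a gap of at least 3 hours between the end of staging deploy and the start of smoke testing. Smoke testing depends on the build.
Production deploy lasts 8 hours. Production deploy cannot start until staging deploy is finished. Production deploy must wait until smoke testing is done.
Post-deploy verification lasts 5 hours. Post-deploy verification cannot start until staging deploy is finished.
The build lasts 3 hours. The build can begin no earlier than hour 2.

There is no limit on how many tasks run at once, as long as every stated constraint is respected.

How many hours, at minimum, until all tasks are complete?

25

After its own release at hour 2, the build can start at hour 2 and finishes at hour 5.
Staging deploy waits on the build (finishes hour 5), so it starts at hour 5 and finishes at 5 + 3 = hour 8.
Post-deploy verification cannot begin until staging deploy (finishes hour 8). It runs from hour 8 to 8 + 5 = hour 13.
Smoke testing cannot start until staging deploy (finishes hour 8, plus 3-hour gap → hour 11); the build (finishes hour 5). The controlling bound is hour 11, so smoke testing finishes at 11 + 6 = hour 17.
Production deploy cannot start until staging deploy (finishes hour 8); smoke testing (finishes hour 17). The controlling bound is hour 17, so production deploy finishes at 17 + 8 = hour 25.
Canary rollout has to wait for smoke testing (finishes hour 17); the build (finishes hour 5). The latest of these is hour 17, so canary rollout runs hour 17 to 17 + 2 = hour 19.
All tasks are finished once the last one completes. Finish times: The build at 5, Staging deploy at 8, Smoke testing at 17, Canary rollout at 19, Production deploy at 25, Post-deploy verification at 13. The latest is hour 25.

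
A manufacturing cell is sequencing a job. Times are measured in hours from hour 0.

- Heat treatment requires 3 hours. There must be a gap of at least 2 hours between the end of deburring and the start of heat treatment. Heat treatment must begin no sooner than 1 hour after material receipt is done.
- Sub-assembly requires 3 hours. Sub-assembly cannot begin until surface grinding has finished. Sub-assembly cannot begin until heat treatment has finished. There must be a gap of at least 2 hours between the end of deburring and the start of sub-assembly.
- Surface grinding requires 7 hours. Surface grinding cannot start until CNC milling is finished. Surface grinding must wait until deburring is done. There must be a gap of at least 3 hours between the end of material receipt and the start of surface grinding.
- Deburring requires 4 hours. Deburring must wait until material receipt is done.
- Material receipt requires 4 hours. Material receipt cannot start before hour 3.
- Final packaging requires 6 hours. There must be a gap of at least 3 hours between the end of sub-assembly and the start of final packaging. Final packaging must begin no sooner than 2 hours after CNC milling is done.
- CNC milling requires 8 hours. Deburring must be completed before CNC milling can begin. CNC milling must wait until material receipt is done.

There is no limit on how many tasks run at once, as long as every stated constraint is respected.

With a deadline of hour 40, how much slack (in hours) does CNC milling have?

Material receipt cannot begin until its own release at hour 3. It runs from hour 3 to 3 + 4 = hour 7.
Deburring waits on material receipt (finishes hour 7), so it starts at hour 7 and finishes at 7 + 4 = hour 11.
For CNC milling: deburring (finishes hour 11); material receipt (finishes hour 7). Taking the maximum gives a start of hour 11, and it finishes at 11 + 8 = hour 19.

Working backward from the deadline:
Final packaging has no dependents, so it just needs to finish by hour 40. Starting by 40 − 6 = hour 34 achieves that.
Since final packaging (must start by hour 34, minus 3-hour gap → hour 31) depends on it, sub-assembly must finish by hour 31. Backing off its 3-hour duration gives a latest start of hour 28.
Since sub-assembly (must start by hour 28) depends on it, surface grinding must finish by hour 28. Backing off its 7-hour duration gives a latest start of hour 21.
CNC milling feeds surface grinding (must start by hour 21); final packaging (must start by hour 34, minus 2-hour gap → hour 32). Taking the minimum, CNC milling must finish by hour 21 and start by 21 − 8 = hour 13.
So CNC milling can start as early as hour 11 and as late as hour 13, giving 13 − 11 = 2 hours of slack.

2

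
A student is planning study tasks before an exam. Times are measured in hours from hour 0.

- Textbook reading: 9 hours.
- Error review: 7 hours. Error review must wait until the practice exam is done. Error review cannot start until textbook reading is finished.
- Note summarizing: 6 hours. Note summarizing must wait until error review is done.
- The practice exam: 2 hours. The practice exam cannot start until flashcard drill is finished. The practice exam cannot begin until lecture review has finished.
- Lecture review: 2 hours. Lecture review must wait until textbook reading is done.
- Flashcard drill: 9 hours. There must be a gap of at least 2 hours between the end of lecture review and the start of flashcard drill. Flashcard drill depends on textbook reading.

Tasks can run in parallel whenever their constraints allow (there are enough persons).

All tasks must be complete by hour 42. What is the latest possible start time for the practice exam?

27

To finish by hour 42, note summarizing (duration 6) must start no later than hour 36.
Error review feeds into note summarizing (must start by hour 36); so error review must finish by hour 36 and therefore start by hour 29.
The practice exam must finish before error review (must start by hour 29). With a 2-hour duration, the practice exam must start by 29 − 2 = hour 27.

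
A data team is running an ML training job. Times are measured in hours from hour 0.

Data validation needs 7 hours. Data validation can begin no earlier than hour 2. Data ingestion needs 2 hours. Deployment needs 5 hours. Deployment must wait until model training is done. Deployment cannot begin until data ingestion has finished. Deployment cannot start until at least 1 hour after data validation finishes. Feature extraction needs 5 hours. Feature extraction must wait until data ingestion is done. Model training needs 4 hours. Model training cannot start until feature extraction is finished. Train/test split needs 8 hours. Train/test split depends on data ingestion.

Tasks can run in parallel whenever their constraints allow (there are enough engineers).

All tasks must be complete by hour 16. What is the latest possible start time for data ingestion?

0

Nothing follows deployment; the deadline of hour 16 is its only limit. It must start by 16 − 5 = hour 11.
Model training must finish before deployment (must start by hour 11). With a 4-hour duration, model training must start by 11 − 4 = hour 7.
Feature extraction feeds into model training (must start by hour 7); so feature extraction must finish by hour 7 and therefore start by hour 2.
Nothing follows train/test split; the deadline of hour 16 is its only limit. It must start by 16 − 8 = hour 8.
For data ingestion: feature extraction (must start by hour 2); train/test split (must start by hour 8); deployment (must start by hour 11). The most restrictive is hour 2; with a 2-hour duration, data ingestion must start by hour 0.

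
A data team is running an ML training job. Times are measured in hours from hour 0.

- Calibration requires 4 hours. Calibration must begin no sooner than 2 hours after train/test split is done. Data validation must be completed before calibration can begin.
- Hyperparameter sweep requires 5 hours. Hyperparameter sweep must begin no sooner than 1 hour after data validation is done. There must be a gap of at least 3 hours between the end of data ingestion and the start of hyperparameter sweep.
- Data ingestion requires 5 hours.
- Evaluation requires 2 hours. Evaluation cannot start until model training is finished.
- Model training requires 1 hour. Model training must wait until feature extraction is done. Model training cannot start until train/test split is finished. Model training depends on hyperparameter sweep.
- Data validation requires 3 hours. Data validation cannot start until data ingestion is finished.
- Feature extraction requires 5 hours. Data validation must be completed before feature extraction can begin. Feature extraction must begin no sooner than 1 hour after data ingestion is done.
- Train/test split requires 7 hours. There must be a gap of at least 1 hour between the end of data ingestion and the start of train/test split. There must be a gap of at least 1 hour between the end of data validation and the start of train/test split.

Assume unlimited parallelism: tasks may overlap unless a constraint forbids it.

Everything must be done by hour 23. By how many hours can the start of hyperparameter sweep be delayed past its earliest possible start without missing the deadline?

6

Data ingestion can start immediately at hour 0; it finishes at hour 5.
Data validation cannot begin until data ingestion (finishes hour 5). It runs from hour 5 to 5 + 3 = hour 8.
Hyperparameter sweep needs all of data validation (finishes hour 8, plus 1-hour gap → hour 9); data ingestion (finishes hour 5, plus 3-hour gap → hour 8). That puts its earliest start at hour 9; it finishes at 9 + 5 = hour 14.

Working backward from the deadline:
Nothing follows evaluation; the deadline of hour 23 is its only limit. It must start by 23 − 2 = hour 21.
Model training feeds into evaluation (must start by hour 21); so model training must finish by hour 21 and therefore start by hour 20.
Hyperparameter sweep must finish before model training (must start by hour 20). With a 5-hour duration, hyperparameter sweep must start by 20 − 5 = hour 15.
So hyperparameter sweep can start as early as hour 9 and as late as hour 15, giving 15 − 9 = 6 hours of slack.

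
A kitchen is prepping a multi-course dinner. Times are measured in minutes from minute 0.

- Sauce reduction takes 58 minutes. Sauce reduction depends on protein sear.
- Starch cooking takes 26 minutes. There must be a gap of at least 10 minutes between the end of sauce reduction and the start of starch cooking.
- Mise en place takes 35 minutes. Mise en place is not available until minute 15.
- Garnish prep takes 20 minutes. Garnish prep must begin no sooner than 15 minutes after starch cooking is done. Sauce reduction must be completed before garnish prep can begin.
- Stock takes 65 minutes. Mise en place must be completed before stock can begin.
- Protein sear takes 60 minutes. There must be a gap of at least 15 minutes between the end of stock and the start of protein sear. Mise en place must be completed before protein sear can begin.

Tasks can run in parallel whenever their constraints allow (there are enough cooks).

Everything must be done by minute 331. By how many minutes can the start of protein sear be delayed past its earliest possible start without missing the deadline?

12

Mise en place waits on its own release at minute 15, so it starts at minute 15 and finishes at 15 + 35 = minute 50.
Stock cannot begin until mise en place (finishes minute 50). It runs from minute 50 to 50 + 65 = minute 115.
Protein sear cannot start until stock (finishes minute 115, plus 15-minute gap → minute 130); mise en place (finishes minute 50). The controlling bound is minute 130, so protein sear finishes at 130 + 60 = minute 190.

Working backward from the deadline:
Garnish prep has no dependents, so it just needs to finish by minute 331. Starting by 331 − 20 = minute 311 achieves that.
Starch cooking has to be done before garnish prep (must start by minute 311, minus 15-minute gap → minute 296). That means finishing by minute 296, i.e. starting by 296 − 26 = minute 270.
Sauce reduction has several dependents: starch cooking (must start by minute 270, minus 10-minute gap → minute 260); garnish prep (must start by minute 311). The earliest of those limits is minute 260, so sauce reduction must start by 260 − 58 = minute 202.
Protein sear has to be done before sauce reduction (must start by minute 202). That means finishing by minute 202, i.e. starting by 202 − 60 = minute 142.
So protein sear can start as early as minute 130 and as late as minute 142, giving 142 − 130 = 12 minutes of slack.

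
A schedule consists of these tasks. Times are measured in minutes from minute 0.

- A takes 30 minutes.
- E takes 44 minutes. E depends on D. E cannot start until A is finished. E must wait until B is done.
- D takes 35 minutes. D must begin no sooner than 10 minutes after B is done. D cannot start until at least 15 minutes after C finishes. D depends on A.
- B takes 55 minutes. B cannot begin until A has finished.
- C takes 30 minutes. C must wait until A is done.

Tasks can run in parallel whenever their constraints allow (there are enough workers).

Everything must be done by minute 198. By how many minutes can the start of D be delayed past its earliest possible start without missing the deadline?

A can start immediately at minute 0; it finishes at minute 30.
C waits on A (finishes minute 30), so it starts at minute 30 and finishes at 30 + 30 = minute 60.
B waits on A (finishes minute 30), so it starts at minute 30 and finishes at 30 + 55 = minute 85.
For D: B (finishes minute 85, plus 10-minute gap → minute 95); C (finishes minute 60, plus 15-minute gap → minute 75); A (finishes minute 30). Taking the maximum gives a start of minute 95, and it finishes at 95 + 35 = minute 130.

Working backward from the deadline:
E must finish by minute 198; it takes 44 minutes, so it must start by 198 − 44 = minute 154.
D feeds into E (must start by minute 154); so D must finish by minute 154 and therefore start by minute 119.
So D can start as early as minute 95 and as late as minute 119, giving 119 − 95 = 24 minutes of slack.

24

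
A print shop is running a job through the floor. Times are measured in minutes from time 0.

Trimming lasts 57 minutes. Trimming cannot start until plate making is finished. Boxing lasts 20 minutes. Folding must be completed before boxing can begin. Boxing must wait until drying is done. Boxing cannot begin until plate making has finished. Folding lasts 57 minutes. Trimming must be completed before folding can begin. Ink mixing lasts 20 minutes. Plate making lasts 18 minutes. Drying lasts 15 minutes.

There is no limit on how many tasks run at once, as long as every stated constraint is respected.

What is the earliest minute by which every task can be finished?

152

Nothing blocks drying, so it runs from minute 0 to minute 15.
Ink mixing has no prerequisites, so it starts at minute 0 and finishes at minute 20.
Plate making can start immediately at minute 0; it finishes at minute 18.
Trimming cannot begin until plate making (finishes minute 18). It runs from minute 18 to 18 + 57 = minute 75.
Folding cannot begin until trimming (finishes minute 75). It runs from minute 75 to 75 + 57 = minute 132.
For boxing: folding (finishes minute 132); drying (finishes minute 15); plate making (finishes minute 18). Taking the maximum gives a start of minute 132, and it finishes at 132 + 20 = minute 152.
All tasks are finished once the last one completes. Finish times: Plate making at 18, Ink mixing at 20, Drying at 15, Trimming at 75, Folding at 132, Boxing at 152. The latest is minute 152.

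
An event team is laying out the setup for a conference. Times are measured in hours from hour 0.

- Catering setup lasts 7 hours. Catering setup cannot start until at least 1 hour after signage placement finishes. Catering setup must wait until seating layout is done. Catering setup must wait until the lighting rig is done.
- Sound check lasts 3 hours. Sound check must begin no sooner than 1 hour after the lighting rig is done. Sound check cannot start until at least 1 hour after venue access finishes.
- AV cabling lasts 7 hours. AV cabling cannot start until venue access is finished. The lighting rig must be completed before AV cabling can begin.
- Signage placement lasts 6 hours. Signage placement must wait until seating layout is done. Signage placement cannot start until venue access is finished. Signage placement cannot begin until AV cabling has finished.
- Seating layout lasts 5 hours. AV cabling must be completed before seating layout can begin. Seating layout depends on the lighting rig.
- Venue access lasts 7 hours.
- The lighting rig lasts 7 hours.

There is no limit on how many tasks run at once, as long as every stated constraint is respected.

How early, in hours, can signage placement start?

19

The lighting rig can start immediately at hour 0; it finishes at hour 7.
Venue access can start immediately at hour 0; it finishes at hour 7.
AV cabling cannot start until venue access (finishes hour 7); the lighting rig (finishes hour 7). The controlling bound is hour 7, so AV cabling finishes at 7 + 7 = hour 14.
Seating layout has to wait for AV cabling (finishes hour 14); the lighting rig (finishes hour 7). The latest of these is hour 14, so seating layout runs hour 14 to 14 + 5 = hour 19.
Signage placement waits on seating layout (finishes hour 19); venue access (finishes hour 7); AV cabling (finishes hour 14). The latest of these is hour 19, which is the earliest signage placement can start.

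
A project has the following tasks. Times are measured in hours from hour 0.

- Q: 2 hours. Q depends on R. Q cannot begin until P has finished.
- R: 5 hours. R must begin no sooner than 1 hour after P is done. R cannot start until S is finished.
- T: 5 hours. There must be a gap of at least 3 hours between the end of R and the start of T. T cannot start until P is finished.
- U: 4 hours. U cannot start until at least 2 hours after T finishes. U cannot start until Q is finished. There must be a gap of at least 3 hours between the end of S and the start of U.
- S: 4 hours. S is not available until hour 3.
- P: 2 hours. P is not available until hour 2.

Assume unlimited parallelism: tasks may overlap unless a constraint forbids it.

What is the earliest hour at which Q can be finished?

14

S cannot begin until its own release at hour 3. It runs from hour 3 to 3 + 4 = hour 7.
P waits on its own release at hour 2, so it starts at hour 2 and finishes at 2 + 2 = hour 4.
R needs all of P (finishes hour 4, plus 1-hour gap → hour 5); S (finishes hour 7). That puts its earliest start at hour 7; it finishes at 7 + 5 = hour 12.
Q needs all of R (finishes hour 12); P (finishes hour 4). That puts its earliest start at hour 12; it finishes at 12 + 2 = hour 14.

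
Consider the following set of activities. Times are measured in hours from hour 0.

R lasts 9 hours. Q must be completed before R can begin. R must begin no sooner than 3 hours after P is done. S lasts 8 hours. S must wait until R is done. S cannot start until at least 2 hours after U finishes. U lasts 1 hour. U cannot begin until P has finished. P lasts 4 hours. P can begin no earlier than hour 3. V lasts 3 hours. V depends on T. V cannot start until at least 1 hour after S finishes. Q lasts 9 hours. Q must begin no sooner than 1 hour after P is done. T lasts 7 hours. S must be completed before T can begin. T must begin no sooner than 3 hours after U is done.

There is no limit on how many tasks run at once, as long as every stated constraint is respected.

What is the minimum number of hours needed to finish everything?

P cannot begin until its own release at hour 3. It runs from hour 3 to 3 + 4 = hour 7.
U waits on P (finishes hour 7), so it starts at hour 7 and finishes at 7 + 1 = hour 8.
After P (finishes hour 7, plus 1-hour gap → hour 8), Q can start at hour 8 and finishes at hour 17.
For R: Q (finishes hour 17); P (finishes hour 7, plus 3-hour gap → hour 10). Taking the maximum gives a start of hour 17, and it finishes at 17 + 9 = hour 26.
S cannot start until R (finishes hour 26); U (finishes hour 8, plus 2-hour gap → hour 10). The controlling bound is hour 26, so S finishes at 26 + 8 = hour 34.
T cannot start until S (finishes hour 34); U (finishes hour 8, plus 3-hour gap → hour 11). The controlling bound is hour 34, so T finishes at 34 + 7 = hour 41.
V needs all of T (finishes hour 41); S (finishes hour 34, plus 1-hour gap → hour 35). That puts its earliest start at hour 41; it finishes at 41 + 3 = hour 44.
All tasks are finished once the last one completes. Finish times: P at 7, Q at 17, R at 26, S at 34, T at 41, U at 8, V at 44. The latest is hour 44.

44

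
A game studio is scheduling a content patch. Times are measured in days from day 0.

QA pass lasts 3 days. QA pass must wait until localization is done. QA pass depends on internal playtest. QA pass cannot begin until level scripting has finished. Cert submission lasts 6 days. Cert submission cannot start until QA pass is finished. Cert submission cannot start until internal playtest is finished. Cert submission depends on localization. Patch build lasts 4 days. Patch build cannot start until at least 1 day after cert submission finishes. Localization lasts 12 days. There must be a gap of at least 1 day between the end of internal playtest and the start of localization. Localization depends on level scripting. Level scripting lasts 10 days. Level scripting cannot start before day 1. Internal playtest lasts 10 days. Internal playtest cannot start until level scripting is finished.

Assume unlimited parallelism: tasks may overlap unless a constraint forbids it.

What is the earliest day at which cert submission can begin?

Level scripting cannot begin until its own release at day 1. It runs from day 1 to 1 + 10 = day 11.
Internal playtest cannot begin until level scripting (finishes day 11). It runs from day 11 to 11 + 10 = day 21.
Localization has to wait for internal playtest (finishes day 21, plus 1-day gap → day 22); level scripting (finishes day 11). The latest of these is day 22, so localization runs day 22 to 22 + 12 = day 34.
For QA pass: localization (finishes day 34); internal playtest (finishes day 21); level scripting (finishes day 11). Taking the maximum gives a start of day 34, and it finishes at 34 + 3 = day 37.
Cert submission waits on QA pass (finishes day 37); internal playtest (finishes day 21); localization (finishes day 34). The latest of these is day 37, which is the earliest cert submission can start.

37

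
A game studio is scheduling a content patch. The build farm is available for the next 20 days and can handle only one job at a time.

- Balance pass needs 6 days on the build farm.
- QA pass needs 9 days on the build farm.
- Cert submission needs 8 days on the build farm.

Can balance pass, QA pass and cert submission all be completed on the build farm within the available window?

No

Running back to back, the jobs need 6 + 9 + 8 = 23 days on the build farm.
Since 23 > 20, they cannot all fit.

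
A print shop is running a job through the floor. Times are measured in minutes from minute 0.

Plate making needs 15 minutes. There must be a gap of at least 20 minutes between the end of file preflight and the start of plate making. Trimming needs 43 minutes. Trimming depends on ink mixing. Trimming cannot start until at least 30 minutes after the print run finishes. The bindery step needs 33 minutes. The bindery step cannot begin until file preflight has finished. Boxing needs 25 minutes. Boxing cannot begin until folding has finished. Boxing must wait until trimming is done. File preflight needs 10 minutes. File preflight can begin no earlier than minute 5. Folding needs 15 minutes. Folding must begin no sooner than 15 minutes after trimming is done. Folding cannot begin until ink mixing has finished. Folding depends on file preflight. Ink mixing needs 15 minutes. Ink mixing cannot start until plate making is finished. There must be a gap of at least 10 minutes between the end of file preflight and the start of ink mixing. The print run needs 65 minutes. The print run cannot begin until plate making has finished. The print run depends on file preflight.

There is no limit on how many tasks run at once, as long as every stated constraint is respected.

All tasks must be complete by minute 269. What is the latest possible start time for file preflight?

Boxing must finish by minute 269; it takes 25 minutes, so it must start by 269 − 25 = minute 244.
Folding feeds into boxing (must start by minute 244); so folding must finish by minute 244 and therefore start by minute 229.
Trimming has several dependents: folding (must start by minute 229, minus 15-minute gap → minute 214); boxing (must start by minute 244). The earliest of those limits is minute 214, so trimming must start by 214 − 43 = minute 171.
Ink mixing must finish in time for trimming (must start by minute 171); folding (must start by minute 229). The tightest is minute 171, so ink mixing must start by 171 − 15 = minute 156.
Since trimming (must start by minute 171, minus 30-minute gap → minute 141) depends on it, the print run must finish by minute 141. Backing off its 65-minute duration gives a latest start of minute 76.
Plate making has several dependents: ink mixing (must start by minute 156); the print run (must start by minute 76). The earliest of those limits is minute 76, so plate making must start by 76 − 15 = minute 61.
Nothing follows the bindery step; the deadline of minute 269 is its only limit. It must start by 269 − 33 = minute 236.
File preflight must finish in time for plate making (must start by minute 61, minus 20-minute gap → minute 41); ink mixing (must start by minute 156, minus 10-minute gap → minute 146); the print run (must start by minute 76); folding (must start by minute 229); the bindery step (must start by minute 236). The tightest is minute 41, so file preflight must start by 41 − 10 = minute 31.

31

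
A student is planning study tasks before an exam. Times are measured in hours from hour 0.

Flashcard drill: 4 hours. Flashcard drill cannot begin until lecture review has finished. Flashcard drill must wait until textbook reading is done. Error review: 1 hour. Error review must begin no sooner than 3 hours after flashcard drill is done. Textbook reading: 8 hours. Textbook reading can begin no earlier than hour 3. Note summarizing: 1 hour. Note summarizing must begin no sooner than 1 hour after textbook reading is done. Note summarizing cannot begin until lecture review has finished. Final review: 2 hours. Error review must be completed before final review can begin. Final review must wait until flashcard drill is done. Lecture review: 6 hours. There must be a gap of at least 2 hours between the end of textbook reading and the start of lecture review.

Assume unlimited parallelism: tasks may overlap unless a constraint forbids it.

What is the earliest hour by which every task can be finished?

Textbook reading waits on its own release at hour 3, so it starts at hour 3 and finishes at 3 + 8 = hour 11.
Lecture review cannot begin until textbook reading (finishes hour 11, plus 2-hour gap → hour 13). It runs from hour 13 to 13 + 6 = hour 19.
Note summarizing needs all of textbook reading (finishes hour 11, plus 1-hour gap → hour 12); lecture review (finishes hour 19). That puts its earliest start at hour 19; it finishes at 19 + 1 = hour 20.
Flashcard drill has to wait for lecture review (finishes hour 19); textbook reading (finishes hour 11). The latest of these is hour 19, so flashcard drill runs hour 19 to 19 + 4 = hour 23.
Error review cannot begin until flashcard drill (finishes hour 23, plus 3-hour gap → hour 26). It runs from hour 26 to 26 + 1 = hour 27.
For final review: error review (finishes hour 27); flashcard drill (finishes hour 23). Taking the maximum gives a start of hour 27, and it finishes at 27 + 2 = hour 29.
All tasks are finished once the last one completes. Finish times: Textbook reading at 11, Lecture review at 19, Flashcard drill at 23, Error review at 27, Note summarizing at 20, Final review at 29. The latest is hour 29.

29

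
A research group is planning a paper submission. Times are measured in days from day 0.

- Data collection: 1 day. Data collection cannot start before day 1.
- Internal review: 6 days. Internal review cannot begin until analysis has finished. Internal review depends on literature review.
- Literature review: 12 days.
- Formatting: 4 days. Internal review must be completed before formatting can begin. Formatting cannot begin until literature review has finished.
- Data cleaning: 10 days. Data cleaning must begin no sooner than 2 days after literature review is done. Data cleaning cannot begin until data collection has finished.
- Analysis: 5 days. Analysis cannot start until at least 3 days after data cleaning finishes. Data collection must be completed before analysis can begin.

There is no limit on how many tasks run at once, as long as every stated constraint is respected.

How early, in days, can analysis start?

Data collection waits on its own release at day 1, so it starts at day 1 and finishes at 1 + 1 = day 2.
Literature review has no prerequisites, so it starts at day 0 and finishes at day 12.
Data cleaning needs all of literature review (finishes day 12, plus 2-day gap → day 14); data collection (finishes day 2). That puts its earliest start at day 14; it finishes at 14 + 10 = day 24.
Analysis waits on data cleaning (finishes day 24, plus 3-day gap → day 27); data collection (finishes day 2). The latest of these is day 27, which is the earliest analysis can start.

27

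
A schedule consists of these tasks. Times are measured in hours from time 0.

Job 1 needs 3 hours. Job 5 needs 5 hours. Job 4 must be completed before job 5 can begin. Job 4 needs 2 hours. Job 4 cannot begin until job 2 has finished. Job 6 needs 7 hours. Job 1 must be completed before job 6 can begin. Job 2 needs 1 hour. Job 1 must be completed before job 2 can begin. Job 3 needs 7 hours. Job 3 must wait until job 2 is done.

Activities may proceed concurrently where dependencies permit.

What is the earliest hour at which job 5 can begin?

Job 1 can start immediately at hour 0; it finishes at hour 3.
Job 2 waits on job 1 (finishes hour 3), so it starts at hour 3 and finishes at 3 + 1 = hour 4.
Job 4 cannot begin until job 2 (finishes hour 4). It runs from hour 4 to 4 + 2 = hour 6.
Job 5 waits on job 4 (finishes hour 6), so the earliest it can start is hour 6.

6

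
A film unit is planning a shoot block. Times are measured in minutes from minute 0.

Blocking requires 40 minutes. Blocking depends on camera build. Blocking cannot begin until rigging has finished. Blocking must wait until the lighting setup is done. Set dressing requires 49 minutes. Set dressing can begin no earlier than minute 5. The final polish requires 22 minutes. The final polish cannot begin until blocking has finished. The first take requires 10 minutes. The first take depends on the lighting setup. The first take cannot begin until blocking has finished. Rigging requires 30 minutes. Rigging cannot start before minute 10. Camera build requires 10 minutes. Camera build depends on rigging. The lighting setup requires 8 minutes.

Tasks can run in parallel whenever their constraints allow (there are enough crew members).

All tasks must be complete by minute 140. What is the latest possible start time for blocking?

78

Nothing follows the final polish; the deadline of minute 140 is its only limit. It must start by 140 − 22 = minute 118.
The first take must finish by minute 140; it takes 10 minutes, so it must start by 140 − 10 = minute 130.
Blocking feeds the final polish (must start by minute 118); the first take (must start by minute 130). Taking the minimum, blocking must finish by minute 118 and start by 118 − 40 = minute 78.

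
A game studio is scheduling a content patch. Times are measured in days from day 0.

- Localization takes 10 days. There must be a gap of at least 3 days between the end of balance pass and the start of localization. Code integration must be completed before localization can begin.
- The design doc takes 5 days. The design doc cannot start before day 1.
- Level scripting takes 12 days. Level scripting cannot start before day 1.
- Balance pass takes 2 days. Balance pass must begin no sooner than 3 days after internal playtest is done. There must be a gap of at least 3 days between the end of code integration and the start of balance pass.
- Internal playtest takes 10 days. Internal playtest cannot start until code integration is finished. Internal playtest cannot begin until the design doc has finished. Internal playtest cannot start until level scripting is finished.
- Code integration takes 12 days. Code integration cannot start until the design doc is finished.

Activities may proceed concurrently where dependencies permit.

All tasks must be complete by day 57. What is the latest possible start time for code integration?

17

To finish by day 57, localization (duration 10) must start no later than day 47.
Balance pass feeds into localization (must start by day 47, minus 3-day gap → day 44); so balance pass must finish by day 44 and therefore start by day 42.
Since balance pass (must start by day 42, minus 3-day gap → day 39) depends on it, internal playtest must finish by day 39. Backing off its 10-day duration gives a latest start of day 29.
For code integration: internal playtest (must start by day 29); balance pass (must start by day 42, minus 3-day gap → day 39); localization (must start by day 47). The most restrictive is day 29; with a 12-day duration, code integration must start by day 17.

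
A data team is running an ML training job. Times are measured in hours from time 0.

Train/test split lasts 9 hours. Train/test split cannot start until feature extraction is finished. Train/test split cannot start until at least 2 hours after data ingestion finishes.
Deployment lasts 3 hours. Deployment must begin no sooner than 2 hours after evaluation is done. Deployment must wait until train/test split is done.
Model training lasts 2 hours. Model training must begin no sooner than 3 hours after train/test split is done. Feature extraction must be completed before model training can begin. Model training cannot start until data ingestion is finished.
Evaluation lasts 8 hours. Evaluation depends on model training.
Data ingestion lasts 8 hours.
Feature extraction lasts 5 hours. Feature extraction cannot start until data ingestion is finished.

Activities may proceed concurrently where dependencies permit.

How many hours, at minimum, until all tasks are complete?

40

Data ingestion can start immediately at hour 0; it finishes at hour 8.
After data ingestion (finishes hour 8), feature extraction can start at hour 8 and finishes at hour 13.
For train/test split: feature extraction (finishes hour 13); data ingestion (finishes hour 8, plus 2-hour gap → hour 10). Taking the maximum gives a start of hour 13, and it finishes at 13 + 9 = hour 22.
For model training: train/test split (finishes hour 22, plus 3-hour gap → hour 25); feature extraction (finishes hour 13); data ingestion (finishes hour 8). Taking the maximum gives a start of hour 25, and it finishes at 25 + 2 = hour 27.
Evaluation waits on model training (finishes hour 27), so it starts at hour 27 and finishes at 27 + 8 = hour 35.
Deployment cannot start until evaluation (finishes hour 35, plus 2-hour gap → hour 37); train/test split (finishes hour 22). The controlling bound is hour 37, so deployment finishes at 37 + 3 = hour 40.
All tasks are finished once the last one completes. Finish times: Data ingestion at 8, Feature extraction at 13, Train/test split at 22, Model training at 27, Evaluation at 35, Deployment at 40. The latest is hour 40.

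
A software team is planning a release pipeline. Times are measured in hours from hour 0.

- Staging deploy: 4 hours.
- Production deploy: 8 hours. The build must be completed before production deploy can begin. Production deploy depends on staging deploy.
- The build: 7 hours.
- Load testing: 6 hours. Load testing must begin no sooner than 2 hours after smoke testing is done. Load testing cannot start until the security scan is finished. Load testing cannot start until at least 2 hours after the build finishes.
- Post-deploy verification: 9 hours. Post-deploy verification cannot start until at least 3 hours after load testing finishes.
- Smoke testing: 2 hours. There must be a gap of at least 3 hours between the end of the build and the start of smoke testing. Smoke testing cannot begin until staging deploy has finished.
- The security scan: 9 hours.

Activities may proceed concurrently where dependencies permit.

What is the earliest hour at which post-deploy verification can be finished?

32

Nothing blocks staging deploy, so it runs from hour 0 to hour 4.
Nothing blocks the security scan, so it runs from hour 0 to hour 9.
Nothing blocks the build, so it runs from hour 0 to hour 7.
Smoke testing has to wait for the build (finishes hour 7, plus 3-hour gap → hour 10); staging deploy (finishes hour 4). The latest of these is hour 10, so smoke testing runs hour 10 to 10 + 2 = hour 12.
Load testing has to wait for smoke testing (finishes hour 12, plus 2-hour gap → hour 14); the security scan (finishes hour 9); the build (finishes hour 7, plus 2-hour gap → hour 9). The latest of these is hour 14, so load testing runs hour 14 to 14 + 6 = hour 20.
Post-deploy verification waits on load testing (finishes hour 20, plus 3-hour gap → hour 23), so it starts at hour 23 and finishes at 23 + 9 = hour 32.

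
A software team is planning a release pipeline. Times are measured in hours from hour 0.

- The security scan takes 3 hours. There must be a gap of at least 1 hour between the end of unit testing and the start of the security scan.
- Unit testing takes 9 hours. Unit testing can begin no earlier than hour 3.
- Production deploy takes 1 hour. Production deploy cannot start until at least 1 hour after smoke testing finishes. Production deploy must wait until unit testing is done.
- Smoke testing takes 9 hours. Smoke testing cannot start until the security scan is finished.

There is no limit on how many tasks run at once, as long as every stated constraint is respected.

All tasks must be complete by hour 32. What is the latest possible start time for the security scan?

18

Nothing follows production deploy; the deadline of hour 32 is its only limit. It must start by 32 − 1 = hour 31.
Smoke testing feeds into production deploy (must start by hour 31, minus 1-hour gap → hour 30); so smoke testing must finish by hour 30 and therefore start by hour 21.
The security scan feeds into smoke testing (must start by hour 21); so the security scan must finish by hour 21 and therefore start by hour 18.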